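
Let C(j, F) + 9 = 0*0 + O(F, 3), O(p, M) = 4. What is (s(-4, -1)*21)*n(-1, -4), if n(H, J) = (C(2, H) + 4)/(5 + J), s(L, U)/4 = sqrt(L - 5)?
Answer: -252*I ≈ -252.0*I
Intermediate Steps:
C(j, F) = -5 (C(j, F) = -9 + (0*0 + 4) = -9 + (0 + 4) = -9 + 4 = -5)
s(L, U) = 4*sqrt(-5 + L) (s(L, U) = 4*sqrt(L - 5) = 4*sqrt(-5 + L))
n(H, J) = -1/(5 + J) (n(H, J) = (-5 + 4)/(5 + J) = -1/(5 + J))
(s(-4, -1)*21)*n(-1, -4) = ((4*sqrt(-5 - 4))*21)*(-1/(5 - 4)) = ((4*sqrt(-9))*21)*(-1/1) = ((4*(3*I))*21)*(-1*1) = ((12*I)*21)*(-1) = (252*I)*(-1) = -252*I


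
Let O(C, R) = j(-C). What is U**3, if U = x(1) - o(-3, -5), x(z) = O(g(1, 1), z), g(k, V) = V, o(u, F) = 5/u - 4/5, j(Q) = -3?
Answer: -512/3375 ≈ -0.15170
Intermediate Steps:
o(u, F) = -4/5 + 5/u (o(u, F) = 5/u - 4*1/5 = 5/u - 4/5 = -4/5 + 5/u)
O(C, R) = -3
x(z) = -3
U = -8/15 (U = -3 - (-4/5 + 5/(-3)) = -3 - (-4/5 + 5*(-1/3)) = -3 - (-4/5 - 5/3) = -3 - 1*(-37/15) = -3 + 37/15 = -8/15 ≈ -0.53333)
U**3 = (-8/15)**3 = -512/3375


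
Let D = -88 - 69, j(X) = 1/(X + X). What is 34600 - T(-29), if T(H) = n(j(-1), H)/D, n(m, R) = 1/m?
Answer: 5432198/157 ≈ 34600.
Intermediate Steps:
j(X) = 1/(2*X)
D = -157
T(H) = 2/157 (T(H) = 1/(((1/2)/(-1))*(-157)) = -1/157/((1/2)*(-1)) = -1/157/(-1/2) = -2*(-1/157) = 2/157)
34600 - T(-29) = 34600 - 1*2/157 = 34600 - 2/157 = 5432198/157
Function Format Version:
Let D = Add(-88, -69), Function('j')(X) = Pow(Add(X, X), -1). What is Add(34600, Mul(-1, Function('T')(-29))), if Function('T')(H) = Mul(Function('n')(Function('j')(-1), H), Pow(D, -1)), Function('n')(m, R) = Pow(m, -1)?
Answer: Rational(5432198, 157) ≈ 34600.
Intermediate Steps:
Function('j')(X) = Mul(Rational(1, 2), Pow(X, -1)) (Function('j')(X) = Pow(Mul(2, X), -1) = Mul(Rational(1, 2), Pow(X, -1)))
D = -157
Function('T')(H) = Rational(2, 157) (Function('T')(H) = Mul(Pow(Mul(Rational(1, 2), Pow(-1, -1)), -1), Pow(-157, -1)) = Mul(Pow(Mul(Rational(1, 2), -1), -1), Rational(-1, 157)) = Mul(Pow(Rational(-1, 2), -1), Rational(-1, 157)) = Mul(-2, Rational(-1, 157)) = Rational(2, 157))
Add(34600, Mul(-1, Function('T')(-29))) = Add(34600, Mul(-1, Rational(2, 157))) = Add(34600, Rational(-2, 157)) = Rational(5432198, 157)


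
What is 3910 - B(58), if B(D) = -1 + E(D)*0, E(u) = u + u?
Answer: 3911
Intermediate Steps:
E(u) = 2*u
B(D) = -1 (B(D) = -1 + (2*D)*0 = -1 + 0 = -1)
3910 - B(58) = 3910 - 1*(-1) = 3910 + 1 = 3911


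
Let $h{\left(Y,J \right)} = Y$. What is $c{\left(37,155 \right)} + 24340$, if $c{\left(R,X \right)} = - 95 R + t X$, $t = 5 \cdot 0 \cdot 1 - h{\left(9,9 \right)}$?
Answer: $19430$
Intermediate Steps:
$t = -9$ ($t = 5 \cdot 0 \cdot 1 - 9 = 0 \cdot 1 - 9 = 0 - 9 = -9$)
$c{\left(R,X \right)} = - 95 R - 9 X$
$c{\left(37,155 \right)} + 24340 = \left(\left(-95\right) 37 - 1395\right) + 24340 = \left(-3515 - 1395\right) + 24340 = -4910 + 24340 = 19430$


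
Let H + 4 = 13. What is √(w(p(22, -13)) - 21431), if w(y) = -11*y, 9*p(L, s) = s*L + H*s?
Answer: I*√188446/3 ≈ 144.7*I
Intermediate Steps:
H = 9 (H = -4 + 13 = 9)
p(L, s) = s + L*s/9 (p(L, s) = (s*L + 9*s)/9 = (L*s + 9*s)/9 = (9*s + L*s)/9 = s + L*s/9)
√(w(p(22, -13)) - 21431) = √(-11*(-13)*(9 + 22)/9 - 21431) = √(-11*(-13)*31/9 - 21431) = √(-11*(-403/9) - 21431) = √(4433/9 - 21431) = √(-188446/9) = I*√188446/3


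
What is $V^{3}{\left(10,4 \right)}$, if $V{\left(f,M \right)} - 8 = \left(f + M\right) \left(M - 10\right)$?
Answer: $-438976$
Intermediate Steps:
$V{\left(f,M \right)} = 8 + \left(-10 + M\right) \left(M + f\right)$ ($V{\left(f,M \right)} = 8 + \left(f + M\right) \left(M - 10\right) = 8 + \left(M + f\right) \left(-10 + M\right) = 8 + \left(-10 + M\right) \left(M + f\right)$)
$V^{3}{\left(10,4 \right)} = \left(8 + 4^{2} - 40 - 100 + 4 \cdot 10\right)^{3} = \left(8 + 16 - 40 - 100 + 40\right)^{3} = \left(-76\right)^{3} = -438976$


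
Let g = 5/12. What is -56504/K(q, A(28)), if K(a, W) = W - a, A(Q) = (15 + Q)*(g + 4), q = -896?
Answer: -678048/13031 ≈ -52.033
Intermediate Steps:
g = 5/12 (g = 5*(1/12) = 5/12 ≈ 0.41667)
A(Q) = 265/4 + 53*Q/12 (A(Q) = (15 + Q)*(5/12 + 4) = (15 + Q)*(53/12) = 265/4 + 53*Q/12)
-56504/K(q, A(28)) = -56504/((265/4 + (53/12)*28) - 1*(-896)) = -56504/((265/4 + 371/3) + 896) = -56504/(2279/12 + 896) = -56504/13031/12 = -56504*12/13031 = -678048/13031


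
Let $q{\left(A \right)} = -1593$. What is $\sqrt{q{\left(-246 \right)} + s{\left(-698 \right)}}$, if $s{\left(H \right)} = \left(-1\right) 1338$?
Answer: $i \sqrt{2931} \approx 54.139 i$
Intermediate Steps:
$s{\left(H \right)} = -1338$
$\sqrt{q{\left(-246 \right)} + s{\left(-698 \right)}} = \sqrt{-1593 - 1338} = \sqrt{-2931} = i \sqrt{2931}$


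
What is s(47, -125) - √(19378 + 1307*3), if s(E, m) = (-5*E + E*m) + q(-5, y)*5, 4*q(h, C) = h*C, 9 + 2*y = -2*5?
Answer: -48405/8 - √23299 ≈ -6203.3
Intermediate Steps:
y = -19/2 (y = -9/2 + (-2*5)/2 = -9/2 + (½)*(-10) = -9/2 - 5 = -19/2 ≈ -9.5000)
q(h, C) = C*h/4 (q(h, C) = (h*C)/4 = (C*h)/4 = C*h/4)
s(E, m) = 475/8 - 5*E + E*m (s(E, m) = (-5*E + E*m) + ((¼)*(-19/2)*(-5))*5 = (-5*E + E*m) + (95/8)*5 = (-5*E + E*m) + 475/8 = 475/8 - 5*E + E*m)
s(47, -125) - √(19378 + 1307*3) = (475/8 - 5*47 + 47*(-125)) - √(19378 + 1307*3) = (475/8 - 235 - 5875) - √(19378 + 3921) = -48405/8 - √23299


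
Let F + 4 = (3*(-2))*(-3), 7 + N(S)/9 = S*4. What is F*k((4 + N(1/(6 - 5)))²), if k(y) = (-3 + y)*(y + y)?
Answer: 7791112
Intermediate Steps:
N(S) = -63 + 36*S (N(S) = -63 + 9*(S*4) = -63 + 9*(4*S) = -63 + 36*S)
F = 14 (F = -4 + (3*(-2))*(-3) = -4 - 6*(-3) = -4 + 18 = 14)
k(y) = 2*y*(-3 + y) (k(y) = (-3 + y)*(2*y) = 2*y*(-3 + y))
F*k((4 + N(1/(6 - 5)))²) = 14*(2*(4 + (-63 + 36/(6 - 5)))²*(-3 + (4 + (-63 + 36/(6 - 5)))²)) = 14*(2*(4 + (-63 + 36/1))²*(-3 + (4 + (-63 + 36/1))²)) = 14*(2*(4 + (-63 + 36*1))²*(-3 + (4 + (-63 + 36*1))²)) = 14*(2*(4 + (-63 + 36))²*(-3 + (4 + (-63 + 36))²)) = 14*(2*(4 - 27)²*(-3 + (4 - 27)²)) = 14*(2*(-23)²*(-3 + (-23)²)) = 14*(2*529*(-3 + 529)) = 14*(2*529*526) = 14*556508 = 7791112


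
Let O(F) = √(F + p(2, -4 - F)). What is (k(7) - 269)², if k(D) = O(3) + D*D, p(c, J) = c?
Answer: (220 - √5)² ≈ 47421.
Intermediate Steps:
O(F) = √(2 + F) (O(F) = √(F + 2) = √(2 + F))
k(D) = √5 + D² (k(D) = √(2 + 3) + D*D = √5 + D²)
(k(7) - 269)² = ((√5 + 7²) - 269)² = ((√5 + 49) - 269)² = ((49 + √5) - 269)² = (-220 + √5)²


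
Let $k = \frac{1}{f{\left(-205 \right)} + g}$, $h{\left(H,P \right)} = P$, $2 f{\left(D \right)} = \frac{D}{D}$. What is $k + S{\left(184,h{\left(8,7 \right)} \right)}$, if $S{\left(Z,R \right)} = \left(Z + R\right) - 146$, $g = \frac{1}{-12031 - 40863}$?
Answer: $\frac{621482}{13223} \approx 47.0$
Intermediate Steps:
$g = - \frac{1}{52894}$ ($g = \frac{1}{-52894} = - \frac{1}{52894} \approx -1.8906 \cdot 10^{-5}$)
$f{\left(D \right)} = \frac{1}{2}$ ($f{\left(D \right)} = \frac{D \frac{1}{D}}{2} = \frac{1}{2} \cdot 1 = \frac{1}{2}$)
$S{\left(Z,R \right)} = -146 + R + Z$ ($S{\left(Z,R \right)} = \left(R + Z\right) - 146 = -146 + R + Z$)
$k = \frac{26447}{13223}$ ($k = \frac{1}{\frac{1}{2} - \frac{1}{52894}} = \frac{1}{\frac{13223}{26447}} = \frac{26447}{13223} \approx 2.0001$)
$k + S{\left(184,h{\left(8,7 \right)} \right)} = \frac{26447}{13223} + \left(-146 + 7 + 184\right) = \frac{26447}{13223} + 45 = \frac{621482}{13223}$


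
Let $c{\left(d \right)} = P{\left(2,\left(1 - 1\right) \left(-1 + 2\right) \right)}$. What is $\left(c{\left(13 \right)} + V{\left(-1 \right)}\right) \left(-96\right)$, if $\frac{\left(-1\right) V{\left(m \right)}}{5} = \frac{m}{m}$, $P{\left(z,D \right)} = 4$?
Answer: $96$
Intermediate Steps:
$c{\left(d \right)} = 4$
$V{\left(m \right)} = -5$ ($V{\left(m \right)} = - 5 \frac{m}{m} = \left(-5\right) 1 = -5$)
$\left(c{\left(13 \right)} + V{\left(-1 \right)}\right) \left(-96\right) = \left(4 - 5\right) \left(-96\right) = \left(-1\right) \left(-96\right) = 96$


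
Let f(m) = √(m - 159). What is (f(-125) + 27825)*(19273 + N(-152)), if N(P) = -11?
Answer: 535965150 + 38524*I*√71 ≈ 5.3597e+8 + 3.2461e+5*I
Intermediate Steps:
f(m) = √(-159 + m)
(f(-125) + 27825)*(19273 + N(-152)) = (√(-159 - 125) + 27825)*(19273 - 11) = (√(-284) + 27825)*19262 = (2*I*√71 + 27825)*19262 = (27825 + 2*I*√71)*19262 = 535965150 + 38524*I*√71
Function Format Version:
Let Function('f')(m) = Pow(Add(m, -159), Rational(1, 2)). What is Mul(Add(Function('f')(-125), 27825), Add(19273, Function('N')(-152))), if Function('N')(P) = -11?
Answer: Add(535965150, Mul(38524, I, Pow(71, Rational(1, 2)))) ≈ Add(5.3597e+8, Mul(3.2461e+5, I))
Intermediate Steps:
Function('f')(m) = Pow(Add(-159, m), Rational(1, 2))
Mul(Add(Function('f')(-125), 27825), Add(19273, Function('N')(-152))) = Mul(Add(Pow(Add(-159, -125), Rational(1, 2)), 27825), Add(19273, -11)) = Mul(Add(Pow(-284, Rational(1, 2)), 27825), 19262) = Mul(Add(Mul(2, I, Pow(71, Rational(1, 2))), 27825), 19262) = Mul(Add(27825, Mul(2, I, Pow(71, Rational(1, 2)))), 19262) = Add(535965150, Mul(38524, I, Pow(71, Rational(1, 2))))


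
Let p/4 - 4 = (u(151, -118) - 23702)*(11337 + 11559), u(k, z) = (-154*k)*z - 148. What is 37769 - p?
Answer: -249119615495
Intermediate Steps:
u(k, z) = -148 - 154*k*z (u(k, z) = -154*k*z - 148 = -148 - 154*k*z)
p = 249119653264 (p = 16 + 4*(((-148 - 154*151*(-118)) - 23702)*(11337 + 11559)) = 16 + 4*(((-148 + 2743972) - 23702)*22896) = 16 + 4*((2743824 - 23702)*22896) = 16 + 4*(2720122*22896) = 16 + 4*62279913312 = 16 + 249119653248 = 249119653264)
37769 - p = 37769 - 1*249119653264 = 37769 - 249119653264 = -249119615495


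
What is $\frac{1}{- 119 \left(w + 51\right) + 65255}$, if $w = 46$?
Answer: $\frac{1}{53712} \approx 1.8618 \cdot 10^{-5}$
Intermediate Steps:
$\frac{1}{- 119 \left(w + 51\right) + 65255} = \frac{1}{- 119 \left(46 + 51\right) + 65255} = \frac{1}{\left(-119\right) 97 + 65255} = \frac{1}{-11543 + 65255} = \frac{1}{53712}$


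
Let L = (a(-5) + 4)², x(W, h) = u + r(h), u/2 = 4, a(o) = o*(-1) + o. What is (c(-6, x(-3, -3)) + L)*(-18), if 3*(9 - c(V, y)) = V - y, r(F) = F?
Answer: -516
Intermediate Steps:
a(o) = 0 (a(o) = -o + o = 0)
u = 8 (u = 2*4 = 8)
x(W, h) = 8 + h
c(V, y) = 9 - V/3 + y/3 (c(V, y) = 9 - (V - y)/3 = 9 + (-V/3 + y/3) = 9 - V/3 + y/3)
L = 16 (L = (0 + 4)² = 4² = 16)
(c(-6, x(-3, -3)) + L)*(-18) = ((9 - ⅓*(-6) + (8 - 3)/3) + 16)*(-18) = ((9 + 2 + (⅓)*5) + 16)*(-18) = ((9 + 2 + 5/3) + 16)*(-18) = (38/3 + 16)*(-18) = (86/3)*(-18) = -516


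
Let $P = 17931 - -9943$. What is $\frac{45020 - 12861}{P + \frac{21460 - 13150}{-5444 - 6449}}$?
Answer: $\frac{382466987}{331497172} \approx 1.1538$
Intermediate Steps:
$P = 27874$ ($P = 17931 + 9943 = 27874$)
$\frac{45020 - 12861}{P + \frac{21460 - 13150}{-5444 - 6449}} = \frac{45020 - 12861}{27874 + \frac{21460 - 13150}{-5444 - 6449}} = \frac{32159}{27874 + \frac{8310}{-11893}} = \frac{32159}{27874 + 8310 \left(- \frac{1}{11893}\right)} = \frac{32159}{27874 - \frac{8310}{11893}} = \frac{32159}{\frac{331497172}{11893}} = 32159 \cdot \frac{11893}{331497172} = \frac{382466987}{331497172}$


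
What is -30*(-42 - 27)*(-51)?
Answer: -105570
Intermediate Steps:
-30*(-42 - 27)*(-51) = -30*(-69)*(-51) = 2070*(-51) = -105570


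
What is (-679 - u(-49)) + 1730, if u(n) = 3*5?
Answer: 1036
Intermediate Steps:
u(n) = 15
(-679 - u(-49)) + 1730 = (-679 - 1*15) + 1730 = (-679 - 15) + 1730 = -694 + 1730 = 1036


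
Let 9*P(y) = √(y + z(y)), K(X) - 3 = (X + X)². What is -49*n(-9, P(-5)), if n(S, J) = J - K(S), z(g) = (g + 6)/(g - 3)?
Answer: 16023 - 49*I*√82/36 ≈ 16023.0 - 12.325*I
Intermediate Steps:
z(g) = (6 + g)/(-3 + g)
K(X) = 3 + 4*X² (K(X) = 3 + (X + X)² = 3 + (2*X)² = 3 + 4*X²)
P(y) = √(y + (6 + y)/(-3 + y))/9
n(S, J) = -3 + J - 4*S² (n(S, J) = J - (3 + 4*S²) = J + (-3 - 4*S²) = -3 + J - 4*S²)
-49*n(-9, P(-5)) = -49*(-3 + √((6 - 5 - 5*(-3 - 5))/(-3 - 5))/9 - 4*(-9)²) = -49*(-3 + √((6 - 5 - 5*(-8))/(-8))/9 - 4*81) = -49*(-3 + √(-(6 - 5 + 40)/8)/9 - 324) = -49*(-3 + √(-⅛*41)/9 - 324) = -49*(-3 + √(-41/8)/9 - 324) = -49*(-3 + (I*√82/4)/9 - 324) = -49*(-3 + I*√82/36 - 324) = -49*(-327 + I*√82/36) = 16023 - 49*I*√82/36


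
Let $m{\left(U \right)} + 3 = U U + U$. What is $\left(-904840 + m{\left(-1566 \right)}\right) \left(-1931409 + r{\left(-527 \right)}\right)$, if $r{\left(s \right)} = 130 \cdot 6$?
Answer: $-2984650110663$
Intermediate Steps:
$r{\left(s \right)} = 780$
$m{\left(U \right)} = -3 + U + U^{2}$ ($m{\left(U \right)} = -3 + \left(U U + U\right) = -3 + \left(U^{2} + U\right) = -3 + \left(U + U^{2}\right) = -3 + U + U^{2}$)
$\left(-904840 + m{\left(-1566 \right)}\right) \left(-1931409 + r{\left(-527 \right)}\right) = \left(-904840 - \left(1569 - 2452356\right)\right) \left(-1931409 + 780\right) = \left(-904840 - -2450787\right) \left(-1930629\right) = \left(-904840 + 2450787\right) \left(-1930629\right) = 1545947 \left(-1930629\right) = -2984650110663$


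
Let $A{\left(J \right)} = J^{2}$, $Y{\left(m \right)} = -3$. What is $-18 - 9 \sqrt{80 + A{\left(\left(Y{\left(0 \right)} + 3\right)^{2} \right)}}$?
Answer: $-18 - 36 \sqrt{5} \approx -98.498$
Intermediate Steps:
$-18 - 9 \sqrt{80 + A{\left(\left(Y{\left(0 \right)} + 3\right)^{2} \right)}} = -18 - 9 \sqrt{80 + \left(\left(-3 + 3\right)^{2}\right)^{2}} = -18 - 9 \sqrt{80 + \left(0^{2}\right)^{2}} = -18 - 9 \sqrt{80 + 0^{2}} = -18 - 9 \sqrt{80 + 0} = -18 - 9 \sqrt{80} = -18 - 9 \cdot 4 \sqrt{5} = -18 - 36 \sqrt{5}$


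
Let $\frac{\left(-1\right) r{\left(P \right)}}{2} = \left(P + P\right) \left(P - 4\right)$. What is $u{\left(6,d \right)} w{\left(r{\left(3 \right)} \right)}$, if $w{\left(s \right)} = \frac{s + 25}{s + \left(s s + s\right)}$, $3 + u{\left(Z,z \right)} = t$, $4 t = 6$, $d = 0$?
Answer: $- \frac{37}{112} \approx -0.33036$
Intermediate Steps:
$t = \frac{3}{2}$ ($t = \frac{1}{4} \cdot 6 = \frac{3}{2} \approx 1.5$)
$r{\left(P \right)} = - 4 P \left(-4 + P\right)$ ($r{\left(P \right)} = - 2 \left(P + P\right) \left(P - 4\right) = - 2 \cdot 2 P \left(-4 + P\right) = - 4 P \left(-4 + P\right)$)
$u{\left(Z,z \right)} = - \frac{3}{2}$ ($u{\left(Z,z \right)} = -3 + \frac{3}{2} = - \frac{3}{2}$)
$w{\left(s \right)} = \frac{25 + s}{s^{2} + 2 s}$ ($w{\left(s \right)} = \frac{25 + s}{s + \left(s^{2} + s\right)} = \frac{25 + s}{s + \left(s + s^{2}\right)} = \frac{25 + s}{s^{2} + 2 s}$)
$u{\left(6,d \right)} w{\left(r{\left(3 \right)} \right)} = - \frac{3 \frac{25 + 4 \cdot 3 \left(4 - 3\right)}{4 \cdot 3 \left(4 - 3\right) \left(2 + 4 \cdot 3 \left(4 - 3\right)\right)}}{2} = - \frac{3 \frac{25 + 4 \cdot 3 \cdot 1}{4 \cdot 3 \cdot 1 \left(2 + 4 \cdot 3 \cdot 1\right)}}{2} = - \frac{3 \frac{25 + 12}{12 \left(2 + 12\right)}}{2} = - \frac{3 \cdot \frac{1}{12} \cdot \frac{1}{14} \cdot 37}{2} = \left(- \frac{3}{2}\right) \frac{37}{168} = - \frac{37}{112}$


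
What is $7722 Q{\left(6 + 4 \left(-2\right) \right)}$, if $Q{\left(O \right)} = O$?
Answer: $-15444$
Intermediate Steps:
$7722 Q{\left(6 + 4 \left(-2\right) \right)} = 7722 \left(6 + 4 \left(-2\right)\right) = 7722 \left(6 - 8\right) = 7722 \left(-2\right) = -15444$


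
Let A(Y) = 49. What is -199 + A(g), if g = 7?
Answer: -150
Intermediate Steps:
-199 + A(g) = -199 + 49 = -150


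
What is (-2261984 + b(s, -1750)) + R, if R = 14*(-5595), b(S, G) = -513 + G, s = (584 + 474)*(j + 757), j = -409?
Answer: -2342577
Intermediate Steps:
s = 368184 (s = (584 + 474)*(-409 + 757) = 1058*348 = 368184)
R = -78330
(-2261984 + b(s, -1750)) + R = (-2261984 + (-513 - 1750)) - 78330 = (-2261984 - 2263) - 78330 = -2264247 - 78330 = -2342577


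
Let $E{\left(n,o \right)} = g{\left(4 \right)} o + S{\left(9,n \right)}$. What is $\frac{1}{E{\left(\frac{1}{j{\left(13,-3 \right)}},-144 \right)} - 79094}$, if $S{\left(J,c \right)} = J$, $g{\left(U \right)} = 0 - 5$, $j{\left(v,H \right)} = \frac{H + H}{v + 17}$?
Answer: $- \frac{1}{78365} \approx -1.2761 \cdot 10^{-5}$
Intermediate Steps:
$j{\left(v,H \right)} = \frac{2 H}{17 + v}$
$g{\left(U \right)} = -5$
$E{\left(n,o \right)} = 9 - 5 o$ ($E{\left(n,o \right)} = - 5 o + 9 = 9 - 5 o$)
$\frac{1}{E{\left(\frac{1}{j{\left(13,-3 \right)}},-144 \right)} - 79094} = \frac{1}{\left(9 - -720\right) - 79094} = \frac{1}{\left(9 + 720\right) - 79094} = \frac{1}{729 - 79094} = \frac{1}{-78365} = - \frac{1}{78365}$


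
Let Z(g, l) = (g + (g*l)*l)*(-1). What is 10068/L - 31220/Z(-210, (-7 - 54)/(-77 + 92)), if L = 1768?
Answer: -2426409/872066 ≈ -2.7824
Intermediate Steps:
Z(g, l) = -g - g*l² (Z(g, l) = (g + g*l²)*(-1) = -g - g*l²)
10068/L - 31220/Z(-210, (-7 - 54)/(-77 + 92)) = 10068/1768 - 31220*1/(210*(1 + ((-7 - 54)/(-77 + 92))²)) = 10068*(1/1768) - 31220*1/(210*(1 + (-61/15)²)) = 2517/442 - 31220*1/(210*(1 + (-61*1/15)²)) = 2517/442 - 31220*1/(210*(1 + (-61/15)²)) = 2517/442 - 31220*1/(210*(1 + 3721/225)) = 2517/442 - 31220/((-1*(-210)*3946/225)) = 2517/442 - 31220/55244/15 = 2517/442 - 31220*15/55244 = 2517/442 - 16725/1973 = -2426409/872066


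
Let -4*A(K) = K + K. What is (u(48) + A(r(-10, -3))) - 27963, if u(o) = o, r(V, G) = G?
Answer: -55827/2 ≈ -27914.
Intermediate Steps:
A(K) = -K/2 (A(K) = -(K + K)/4 = -K/2)
(u(48) + A(r(-10, -3))) - 27963 = (48 - ½*(-3)) - 27963 = (48 + 3/2) - 27963 = 99/2 - 27963 = -55827/2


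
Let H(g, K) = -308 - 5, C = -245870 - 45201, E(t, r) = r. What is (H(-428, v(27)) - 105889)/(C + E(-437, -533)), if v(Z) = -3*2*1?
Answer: 53101/145802 ≈ 0.36420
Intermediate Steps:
v(Z) = -6 (v(Z) = -6*1 = -6)
C = -291071
H(g, K) = -313
(H(-428, v(27)) - 105889)/(C + E(-437, -533)) = (-313 - 105889)/(-291071 - 533) = -106202/(-291604) = -106202*(-1/291604) = 53101/145802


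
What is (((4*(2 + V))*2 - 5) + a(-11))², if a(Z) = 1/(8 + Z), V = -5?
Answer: 7744/9 ≈ 860.44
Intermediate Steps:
(((4*(2 + V))*2 - 5) + a(-11))² = (((4*(2 - 5))*2 - 5) + 1/(8 - 11))² = (((4*(-3))*2 - 5) + 1/(-3))² = ((-12*2 - 5) - ⅓)² = ((-24 - 5) - ⅓)² = (-29 - ⅓)² = (-88/3)² = 7744/9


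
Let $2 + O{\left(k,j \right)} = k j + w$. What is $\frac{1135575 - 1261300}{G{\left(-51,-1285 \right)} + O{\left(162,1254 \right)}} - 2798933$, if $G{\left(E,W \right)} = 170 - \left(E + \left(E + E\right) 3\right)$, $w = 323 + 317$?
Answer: $- \frac{571858523754}{204313} \approx -2.7989 \cdot 10^{6}$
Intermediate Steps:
$w = 640$
$O{\left(k,j \right)} = 638 + j k$ ($O{\left(k,j \right)} = -2 + \left(k j + 640\right) = -2 + \left(j k + 640\right) = -2 + \left(640 + j k\right) = 638 + j k$)
$G{\left(E,W \right)} = 170 - 7 E$ ($G{\left(E,W \right)} = 170 - \left(E + 2 E 3\right) = 170 - \left(E + 6 E\right) = 170 - 7 E$)
$\frac{1135575 - 1261300}{G{\left(-51,-1285 \right)} + O{\left(162,1254 \right)}} - 2798933 = \frac{1135575 - 1261300}{\left(170 - -357\right) + \left(638 + 1254 \cdot 162\right)} - 2798933 = - \frac{125725}{\left(170 + 357\right) + \left(638 + 203148\right)} - 2798933 = - \frac{125725}{527 + 203786} - 2798933 = - \frac{125725}{204313} - 2798933 = - \frac{571858523754}{204313}$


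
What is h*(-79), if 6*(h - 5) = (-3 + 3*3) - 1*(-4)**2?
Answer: -790/3 ≈ -263.33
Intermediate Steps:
h = 10/3 (h = 5 + ((-3 + 3*3) - 1*(-4)**2)/6 = 5 + ((-3 + 9) - 1*16)/6 = 5 + (6 - 16)/6 = 5 + (1/6)*(-10) = 5 - 5/3 = 10/3 ≈ 3.3333)
h*(-79) = (10/3)*(-79) = -790/3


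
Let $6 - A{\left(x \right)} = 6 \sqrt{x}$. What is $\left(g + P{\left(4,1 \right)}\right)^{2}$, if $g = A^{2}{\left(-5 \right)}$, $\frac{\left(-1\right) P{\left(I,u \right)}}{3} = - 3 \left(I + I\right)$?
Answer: $-20736 + 10368 i \sqrt{5} \approx -20736.0 + 23184.0 i$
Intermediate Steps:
$A{\left(x \right)} = 6 - 6 \sqrt{x}$
$P{\left(I,u \right)} = 18 I$ ($P{\left(I,u \right)} = - 3 \left(- 3 \left(I + I\right)\right) = - 3 \left(- 3 \cdot 2 I\right) = - 3 \left(- 6 I\right) = 18 I$)
$g = \left(6 - 6 i \sqrt{5}\right)^{2}$ ($g = \left(6 - 6 \sqrt{-5}\right)^{2} = \left(6 - 6 i \sqrt{5}\right)^{2} \approx -144.0 - 161.0 i$)
$\left(g + P{\left(4,1 \right)}\right)^{2} = \left(36 \left(1 - i \sqrt{5}\right)^{2} + 18 \cdot 4\right)^{2} = \left(36 \left(1 - i \sqrt{5}\right)^{2} + 72\right)^{2} = \left(72 + 36 \left(1 - i \sqrt{5}\right)^{2}\right)^{2}$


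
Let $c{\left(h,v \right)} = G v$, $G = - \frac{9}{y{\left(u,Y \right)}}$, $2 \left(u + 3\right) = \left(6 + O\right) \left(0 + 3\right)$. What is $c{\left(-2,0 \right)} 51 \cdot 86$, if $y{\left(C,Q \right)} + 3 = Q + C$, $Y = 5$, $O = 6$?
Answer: $0$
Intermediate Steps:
$u = 15$ ($u = -3 + \frac{\left(6 + 6\right) \left(0 + 3\right)}{2} = -3 + \frac{12 \cdot 3}{2} = -3 + \frac{1}{2} \cdot 36 = -3 + 18 = 15$)
$y{\left(C,Q \right)} = -3 + C + Q$ ($y{\left(C,Q \right)} = -3 + \left(Q + C\right) = -3 + \left(C + Q\right) = -3 + C + Q$)
$G = - \frac{9}{17}$ ($G = - \frac{9}{-3 + 15 + 5} = - \frac{9}{17} \approx -0.52941$)
$c{\left(h,v \right)} = - \frac{9 v}{17}$
$c{\left(-2,0 \right)} 51 \cdot 86 = \left(- \frac{9}{17}\right) 0 \cdot 51 \cdot 86 = 0 \cdot 51 \cdot 86 = 0 \cdot 86 = 0$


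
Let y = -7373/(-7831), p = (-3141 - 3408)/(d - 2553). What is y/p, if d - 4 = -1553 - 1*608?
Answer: 11575610/17095073 ≈ 0.67713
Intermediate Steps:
d = -2157 (d = 4 + (-1553 - 1*608) = 4 + (-1553 - 608) = 4 - 2161 = -2157)
p = 2183/1570 (p = (-3141 - 3408)/(-2157 - 2553) = -6549/(-4710) = -6549*(-1/4710) = 2183/1570 ≈ 1.3904)
y = 7373/7831 (y = -7373*(-1/7831) = 7373/7831 ≈ 0.94151)
y/p = 7373/(7831*(2183/1570)) = (7373/7831)*(1570/2183) = 11575610/17095073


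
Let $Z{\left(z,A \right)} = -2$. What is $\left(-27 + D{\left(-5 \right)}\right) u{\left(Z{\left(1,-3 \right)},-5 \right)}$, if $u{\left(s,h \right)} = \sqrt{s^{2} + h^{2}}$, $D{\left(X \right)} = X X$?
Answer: $- 2 \sqrt{29} \approx -10.77$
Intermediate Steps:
$D{\left(X \right)} = X^{2}$
$u{\left(s,h \right)} = \sqrt{h^{2} + s^{2}}$
$\left(-27 + D{\left(-5 \right)}\right) u{\left(Z{\left(1,-3 \right)},-5 \right)} = \left(-27 + \left(-5\right)^{2}\right) \sqrt{\left(-5\right)^{2} + \left(-2\right)^{2}} = \left(-27 + 25\right) \sqrt{25 + 4} = - 2 \sqrt{29}$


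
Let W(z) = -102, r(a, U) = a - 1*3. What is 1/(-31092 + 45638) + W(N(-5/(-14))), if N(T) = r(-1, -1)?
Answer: -1483691/14546 ≈ -102.00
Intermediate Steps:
r(a, U) = -3 + a (r(a, U) = a - 3 = -3 + a)
N(T) = -4 (N(T) = -3 - 1 = -4)
1/(-31092 + 45638) + W(N(-5/(-14))) = 1/(-31092 + 45638) - 102 = 1/14546 - 102 = -1483691/14546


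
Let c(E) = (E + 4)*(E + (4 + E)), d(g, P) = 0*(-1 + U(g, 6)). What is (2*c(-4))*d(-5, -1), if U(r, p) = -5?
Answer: 0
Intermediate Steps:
d(g, P) = 0 (d(g, P) = 0*(-1 - 5) = 0*(-6) = 0)
c(E) = (4 + E)*(4 + 2*E)
(2*c(-4))*d(-5, -1) = (2*(16 + 2*(-4)² + 12*(-4)))*0 = (2*(16 + 2*16 - 48))*0 = (2*(16 + 32 - 48))*0 = (2*0)*0 = 0*0 = 0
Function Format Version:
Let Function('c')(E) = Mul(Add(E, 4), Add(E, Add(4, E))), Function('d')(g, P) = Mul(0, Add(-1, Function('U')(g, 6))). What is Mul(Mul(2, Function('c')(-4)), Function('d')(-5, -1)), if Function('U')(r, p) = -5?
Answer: 0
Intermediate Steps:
Function('d')(g, P) = 0 (Function('d')(g, P) = Mul(0, Add(-1, -5)) = Mul(0, -6) = 0)
Function('c')(E) = Mul(Add(4, E), Add(4, Mul(2, E)))
Mul(Mul(2, Function('c')(-4)), Function('d')(-5, -1)) = Mul(Mul(2, Add(16, Mul(2, Pow(-4, 2)), Mul(12, -4))), 0) = Mul(Mul(2, Add(16, Mul(2, 16), -48)), 0) = Mul(Mul(2, Add(16, 32, -48)), 0) = Mul(Mul(2, 0), 0) = Mul(0, 0) = 0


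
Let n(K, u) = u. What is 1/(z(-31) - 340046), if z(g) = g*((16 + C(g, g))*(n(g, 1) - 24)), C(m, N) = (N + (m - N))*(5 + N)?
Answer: 1/246040 ≈ 4.0644e-6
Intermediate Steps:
C(m, N) = m*(5 + N)
z(g) = g*(-368 - 23*g*(5 + g)) (z(g) = g*((16 + g*(5 + g))*(1 - 24)) = g*((16 + g*(5 + g))*(-23)) = g*(-368 - 23*g*(5 + g)))
1/(z(-31) - 340046) = 1/(-23*(-31)*(16 - 31*(5 - 31)) - 340046) = 1/(-23*(-31)*(16 - 31*(-26)) - 340046) = 1/(-23*(-31)*(16 + 806) - 340046) = 1/(-23*(-31)*822 - 340046) = 1/(586086 - 340046) = 1/246040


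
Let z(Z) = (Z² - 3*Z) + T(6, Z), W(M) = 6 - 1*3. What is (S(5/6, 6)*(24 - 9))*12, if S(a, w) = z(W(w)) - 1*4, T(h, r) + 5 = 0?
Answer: -1620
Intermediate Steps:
W(M) = 3 (W(M) = 6 - 3 = 3)
T(h, r) = -5 (T(h, r) = -5 + 0 = -5)
z(Z) = -5 + Z² - 3*Z (z(Z) = (Z² - 3*Z) - 5 = -5 + Z² - 3*Z)
S(a, w) = -9 (S(a, w) = (-5 + 3² - 3*3) - 1*4 = (-5 + 9 - 9) - 4 = -5 - 4 = -9)
(S(5/6, 6)*(24 - 9))*12 = -9*(24 - 9)*12 = -9*15*12 = -135*12 = -1620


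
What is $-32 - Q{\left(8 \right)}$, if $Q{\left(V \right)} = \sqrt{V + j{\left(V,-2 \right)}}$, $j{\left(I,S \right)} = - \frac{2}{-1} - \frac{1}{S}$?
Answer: $-32 - \frac{\sqrt{42}}{2} \approx -35.24$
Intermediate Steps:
$j{\left(I,S \right)} = 2 - \frac{1}{S}$ ($j{\left(I,S \right)} = \left(-2\right) \left(-1\right) - \frac{1}{S} = 2 - \frac{1}{S}$)
$Q{\left(V \right)} = \sqrt{\frac{5}{2} + V}$ ($Q{\left(V \right)} = \sqrt{V + \left(2 - \frac{1}{-2}\right)} = \sqrt{V + \left(2 - - \frac{1}{2}\right)} = \sqrt{V + \left(2 + \frac{1}{2}\right)} = \sqrt{V + \frac{5}{2}} = \sqrt{\frac{5}{2} + V}$)
$-32 - Q{\left(8 \right)} = -32 - \frac{\sqrt{10 + 4 \cdot 8}}{2} = -32 - \frac{\sqrt{10 + 32}}{2} = -32 - \frac{\sqrt{42}}{2}$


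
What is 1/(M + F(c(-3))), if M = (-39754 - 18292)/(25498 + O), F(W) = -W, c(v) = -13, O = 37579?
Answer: 63077/761955 ≈ 0.082783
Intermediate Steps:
M = -58046/63077 (M = (-39754 - 18292)/(25498 + 37579) = -58046/63077 ≈ -0.92024)
1/(M + F(c(-3))) = 1/(-58046/63077 - 1*(-13)) = 1/(-58046/63077 + 13) = 1/(761955/63077) = 63077/761955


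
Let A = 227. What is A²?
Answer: 51529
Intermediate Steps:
A² = 227² = 51529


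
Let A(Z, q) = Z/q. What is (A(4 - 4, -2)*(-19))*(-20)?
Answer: 0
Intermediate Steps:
(A(4 - 4, -2)*(-19))*(-20) = (((4 - 4)/(-2))*(-19))*(-20) = ((0*(-½))*(-19))*(-20) = (0*(-19))*(-20) = 0*(-20) = 0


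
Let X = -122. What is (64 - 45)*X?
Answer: -2318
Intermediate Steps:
(64 - 45)*X = (64 - 45)*(-122) = 19*(-122) = -2318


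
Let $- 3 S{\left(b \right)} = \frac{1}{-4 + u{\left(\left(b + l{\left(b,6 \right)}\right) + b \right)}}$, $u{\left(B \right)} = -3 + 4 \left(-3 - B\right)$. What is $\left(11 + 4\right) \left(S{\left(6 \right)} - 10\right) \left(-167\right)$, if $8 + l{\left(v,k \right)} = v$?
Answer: $\frac{1477115}{59} \approx 25036.0$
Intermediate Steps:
$l{\left(v,k \right)} = -8 + v$
$u{\left(B \right)} = -15 - 4 B$ ($u{\left(B \right)} = -3 - \left(12 + 4 B\right) = -15 - 4 B$)
$S{\left(b \right)} = - \frac{1}{3 \left(13 - 12 b\right)}$ ($S{\left(b \right)} = - \frac{1}{3 \left(-4 - \left(15 + 4 \left(\left(b + \left(-8 + b\right)\right) + b\right)\right)\right)} = - \frac{1}{3 \left(-4 - \left(15 + 4 \left(\left(-8 + 2 b\right) + b\right)\right)\right)} = - \frac{1}{3 \left(-4 - \left(15 + 4 \left(-8 + 3 b\right)\right)\right)} = - \frac{1}{3 \left(-4 - \left(-17 + 12 b\right)\right)} = - \frac{1}{3 \left(13 - 12 b\right)}$)
$\left(11 + 4\right) \left(S{\left(6 \right)} - 10\right) \left(-167\right) = \left(11 + 4\right) \left(\frac{1}{3 \left(-13 + 12 \cdot 6\right)} - 10\right) \left(-167\right) = 15 \left(\frac{1}{3 \left(-13 + 72\right)} - 10\right) \left(-167\right) = 15 \left(\frac{1}{3 \cdot 59} - 10\right) \left(-167\right) = 15 \left(\frac{1}{3} \cdot \frac{1}{59} - 10\right) \left(-167\right) = 15 \left(\frac{1}{177} - 10\right) \left(-167\right) = 15 \left(- \frac{1769}{177}\right) \left(-167\right) = \left(- \frac{8845}{59}\right) \left(-167\right) = \frac{1477115}{59}$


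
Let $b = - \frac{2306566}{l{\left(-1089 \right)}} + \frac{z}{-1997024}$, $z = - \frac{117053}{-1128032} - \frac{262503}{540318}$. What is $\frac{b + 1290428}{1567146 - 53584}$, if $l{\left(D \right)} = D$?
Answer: $\frac{285546470842449252230830655}{334372833036693890073372672} \approx 0.85398$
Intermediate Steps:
$z = - \frac{38810990207}{101582665696}$ ($z = \left(-117053\right) \left(- \frac{1}{1128032}\right) - \frac{87501}{180106} = \frac{117053}{1128032} - \frac{87501}{180106} = - \frac{38810990207}{101582665696} \approx -0.38206$)
$b = \frac{467916947812082970765887}{220917830281609798656}$ ($b = - \frac{2306566}{-1089} - \frac{38810990207}{101582665696 \left(-1997024\right)} = \left(-2306566\right) \left(- \frac{1}{1089}\right) - - \frac{38810990207}{202863021378888704} = \frac{2306566}{1089} + \frac{38810990207}{202863021378888704} = \frac{467916947812082970765887}{220917830281609798656} \approx 2118.1$)
$\frac{b + 1290428}{1567146 - 53584} = \frac{\frac{467916947812082970765887}{220917830281609798656} + 1290428}{1567146 - 53584} = \frac{285546470842449252230830655}{220917830281609798656 \cdot 1513562} = \frac{285546470842449252230830655}{220917830281609798656} \cdot \frac{1}{1513562} = \frac{285546470842449252230830655}{334372833036693890073372672}$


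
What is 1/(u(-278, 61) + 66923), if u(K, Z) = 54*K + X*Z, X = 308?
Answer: 1/70699 ≈ 1.4144e-5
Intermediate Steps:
u(K, Z) = 54*K + 308*Z
1/(u(-278, 61) + 66923) = 1/((54*(-278) + 308*61) + 66923) = 1/((-15012 + 18788) + 66923) = 1/(3776 + 66923) = 1/70699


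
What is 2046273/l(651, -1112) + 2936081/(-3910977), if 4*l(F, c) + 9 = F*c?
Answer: -11379065749495/943746126939 ≈ -12.057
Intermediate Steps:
l(F, c) = -9/4 + F*c/4 (l(F, c) = -9/4 + (F*c)/4 = -9/4 + F*c/4)
2046273/l(651, -1112) + 2936081/(-3910977) = 2046273/(-9/4 + (¼)*651*(-1112)) + 2936081/(-3910977) = 2046273/(-9/4 - 180978) + 2936081*(-1/3910977) = 2046273/(-723921/4) - 2936081/3910977 = 2046273*(-4/723921) - 2936081/3910977 = -2728364/241307 - 2936081/3910977 = -11379065749495/943746126939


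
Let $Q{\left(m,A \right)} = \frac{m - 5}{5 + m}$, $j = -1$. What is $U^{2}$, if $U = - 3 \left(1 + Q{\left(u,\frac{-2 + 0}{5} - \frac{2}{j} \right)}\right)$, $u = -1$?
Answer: $\frac{9}{4} \approx 2.25$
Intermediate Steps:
$Q{\left(m,A \right)} = \frac{-5 + m}{5 + m}$
$U = \frac{3}{2}$ ($U = - 3 \left(1 + \frac{-5 - 1}{5 - 1}\right) = - 3 \left(1 + \frac{1}{4} \left(-6\right)\right) = - 3 \left(1 - \frac{3}{2}\right) = \left(-3\right) \left(- \frac{1}{2}\right) = \frac{3}{2} \approx 1.5$)
$U^{2} = \left(\frac{3}{2}\right)^{2} = \frac{9}{4}$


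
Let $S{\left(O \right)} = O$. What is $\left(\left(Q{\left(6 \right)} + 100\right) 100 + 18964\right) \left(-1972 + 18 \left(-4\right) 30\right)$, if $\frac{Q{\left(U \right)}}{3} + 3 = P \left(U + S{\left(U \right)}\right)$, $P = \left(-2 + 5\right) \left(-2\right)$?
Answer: $-26709248$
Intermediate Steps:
$P = -6$ ($P = 3 \left(-2\right) = -6$)
$Q{\left(U \right)} = -9 - 36 U$ ($Q{\left(U \right)} = -9 + 3 \left(- 6 \left(U + U\right)\right) = -9 + 3 \left(- 6 \cdot 2 U\right) = -9 + 3 \left(- 12 U\right) = -9 - 36 U$)
$\left(\left(Q{\left(6 \right)} + 100\right) 100 + 18964\right) \left(-1972 + 18 \left(-4\right) 30\right) = \left(\left(\left(-9 - 216\right) + 100\right) 100 + 18964\right) \left(-1972 + 18 \left(-4\right) 30\right) = \left(\left(\left(-9 - 216\right) + 100\right) 100 + 18964\right) \left(-1972 - 2160\right) = \left(\left(-225 + 100\right) 100 + 18964\right) \left(-1972 - 2160\right) = \left(\left(-125\right) 100 + 18964\right) \left(-4132\right) = \left(-12500 + 18964\right) \left(-4132\right) = 6464 \left(-4132\right) = -26709248$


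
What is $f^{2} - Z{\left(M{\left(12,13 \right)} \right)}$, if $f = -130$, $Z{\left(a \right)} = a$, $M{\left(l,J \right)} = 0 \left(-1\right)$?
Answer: $16900$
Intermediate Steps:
$M{\left(l,J \right)} = 0$
$f^{2} - Z{\left(M{\left(12,13 \right)} \right)} = \left(-130\right)^{2} - 0 = 16900 + 0 = 16900$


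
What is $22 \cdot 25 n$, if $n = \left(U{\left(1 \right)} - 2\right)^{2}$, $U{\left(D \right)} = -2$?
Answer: $8800$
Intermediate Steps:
$n = 16$ ($n = \left(-2 - 2\right)^{2} = \left(-4\right)^{2} = 16$)
$22 \cdot 25 n = 22 \cdot 25 \cdot 16 = 550 \cdot 16 = 8800$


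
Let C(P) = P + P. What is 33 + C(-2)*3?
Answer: 21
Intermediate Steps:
C(P) = 2*P
33 + C(-2)*3 = 33 + (2*(-2))*3 = 33 - 4*3 = 33 - 12 = 21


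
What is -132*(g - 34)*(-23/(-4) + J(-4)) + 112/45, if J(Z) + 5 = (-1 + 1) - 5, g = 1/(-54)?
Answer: -190819/10 ≈ -19082.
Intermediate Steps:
g = -1/54 ≈ -0.018519
J(Z) = -10 (J(Z) = -5 + ((-1 + 1) - 5) = -5 + (0 - 5) = -5 - 5 = -10)
-132*(g - 34)*(-23/(-4) + J(-4)) + 112/45 = -132*(-1/54 - 34)*(-23/(-4) - 10) + 112/45 = -(-40414)*(-23*(-¼) - 10)/9 + 112*(1/45) = -(-40414)*(23/4 - 10)/9 + 112/45 = -(-40414)*(-17)/(9*4) + 112/45 = -132*31229/216 + 112/45 = -343519/18 + 112/45 = -190819/10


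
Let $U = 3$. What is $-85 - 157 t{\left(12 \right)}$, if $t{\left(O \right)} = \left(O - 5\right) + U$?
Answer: $-1655$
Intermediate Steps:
$t{\left(O \right)} = -2 + O$ ($t{\left(O \right)} = \left(O - 5\right) + 3 = \left(-5 + O\right) + 3 = -2 + O$)
$-85 - 157 t{\left(12 \right)} = -85 - 157 \left(-2 + 12\right) = -85 - 1570 = -1655$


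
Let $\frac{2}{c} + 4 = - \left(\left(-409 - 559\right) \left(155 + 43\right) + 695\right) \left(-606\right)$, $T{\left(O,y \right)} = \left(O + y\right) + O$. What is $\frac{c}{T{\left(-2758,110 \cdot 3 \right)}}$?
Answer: $\frac{1}{300080676274} \approx 3.3324 \cdot 10^{-12}$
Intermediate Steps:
$T{\left(O,y \right)} = y + 2 O$
$c = - \frac{1}{57863609}$ ($c = \frac{2}{-4 - \left(\left(-409 - 559\right) \left(155 + 43\right) + 695\right) \left(-606\right)} = \frac{2}{-4 - \left(\left(-968\right) 198 + 695\right) \left(-606\right)} = \frac{2}{-4 - \left(-191664 + 695\right) \left(-606\right)} = \frac{2}{-4 - \left(-190969\right) \left(-606\right)} = \frac{2}{-4 - 115727214} = \frac{2}{-115727218} = 2 \left(- \frac{1}{115727218}\right) = - \frac{1}{57863609} \approx -1.7282 \cdot 10^{-8}$)
$\frac{c}{T{\left(-2758,110 \cdot 3 \right)}} = - \frac{1}{57863609 \left(110 \cdot 3 + 2 \left(-2758\right)\right)} = - \frac{1}{57863609 \left(330 - 5516\right)} = - \frac{1}{57863609 \left(-5186\right)} = \left(- \frac{1}{57863609}\right) \left(- \frac{1}{5186}\right) = \frac{1}{300080676274}$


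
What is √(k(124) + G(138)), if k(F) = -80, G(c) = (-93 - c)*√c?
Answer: √(-80 - 231*√138) ≈ 52.855*I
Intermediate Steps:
G(c) = √c*(-93 - c)
√(k(124) + G(138)) = √(-80 + √138*(-93 - 1*138)) = √(-80 + √138*(-93 - 138)) = √(-80 + √138*(-231)) = √(-80 - 231*√138)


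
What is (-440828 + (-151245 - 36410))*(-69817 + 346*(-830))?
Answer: 224366545551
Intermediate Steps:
(-440828 + (-151245 - 36410))*(-69817 + 346*(-830)) = (-440828 - 187655)*(-69817 - 287180) = -628483*(-356997) = 224366545551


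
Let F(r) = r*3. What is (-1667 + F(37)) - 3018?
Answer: -4574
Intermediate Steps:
F(r) = 3*r
(-1667 + F(37)) - 3018 = (-1667 + 3*37) - 3018 = (-1667 + 111) - 3018 = -1556 - 3018 = -4574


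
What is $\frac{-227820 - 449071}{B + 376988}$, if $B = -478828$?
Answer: $\frac{676891}{101840} \approx 6.6466$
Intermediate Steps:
$\frac{-227820 - 449071}{B + 376988} = \frac{-227820 - 449071}{-478828 + 376988} = - \frac{676891}{-101840} = \left(-676891\right) \left(- \frac{1}{101840}\right) = \frac{676891}{101840}$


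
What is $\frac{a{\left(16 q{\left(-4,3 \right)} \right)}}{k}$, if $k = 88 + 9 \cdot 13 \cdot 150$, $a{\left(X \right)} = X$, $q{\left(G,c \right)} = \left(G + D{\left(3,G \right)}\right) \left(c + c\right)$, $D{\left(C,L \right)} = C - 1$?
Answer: $- \frac{96}{8819} \approx -0.010886$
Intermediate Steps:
$D{\left(C,L \right)} = -1 + C$
$q{\left(G,c \right)} = 2 c \left(2 + G\right)$ ($q{\left(G,c \right)} = \left(G + \left(-1 + 3\right)\right) \left(c + c\right) = \left(G + 2\right) 2 c = \left(2 + G\right) 2 c = 2 c \left(2 + G\right)$)
$k = 17638$ ($k = 88 + 117 \cdot 150 = 88 + 17550 = 17638$)
$\frac{a{\left(16 q{\left(-4,3 \right)} \right)}}{k} = \frac{16 \cdot 2 \cdot 3 \left(2 - 4\right)}{17638} = 16 \cdot 2 \cdot 3 \left(-2\right) \frac{1}{17638} = 16 \left(-12\right) \frac{1}{17638} = \left(-192\right) \frac{1}{17638} = - \frac{96}{8819}$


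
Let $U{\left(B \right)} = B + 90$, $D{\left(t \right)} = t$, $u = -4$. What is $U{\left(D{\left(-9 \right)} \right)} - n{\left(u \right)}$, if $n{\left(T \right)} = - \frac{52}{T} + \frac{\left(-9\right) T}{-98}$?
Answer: $\frac{3350}{49} \approx 68.367$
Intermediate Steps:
$U{\left(B \right)} = 90 + B$
$n{\left(T \right)} = - \frac{52}{T} + \frac{9 T}{98}$ ($n{\left(T \right)} = - \frac{52}{T} + - 9 T \left(- \frac{1}{98}\right) = - \frac{52}{T} + \frac{9 T}{98}$)
$U{\left(D{\left(-9 \right)} \right)} - n{\left(u \right)} = \left(90 - 9\right) - \left(- \frac{52}{-4} + \frac{9}{98} \left(-4\right)\right) = 81 - \left(\left(-52\right) \left(- \frac{1}{4}\right) - \frac{18}{49}\right) = 81 - \left(13 - \frac{18}{49}\right) = 81 - \frac{619}{49} = \frac{3350}{49}$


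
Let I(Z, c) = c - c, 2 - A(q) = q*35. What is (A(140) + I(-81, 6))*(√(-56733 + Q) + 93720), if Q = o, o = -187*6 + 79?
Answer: -459040560 - 19592*I*√3611 ≈ -4.5904e+8 - 1.1773e+6*I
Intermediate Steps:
o = -1043 (o = -1122 + 79 = -1043)
A(q) = 2 - 35*q (A(q) = 2 - q*35 = 2 - 35*q)
I(Z, c) = 0
Q = -1043
(A(140) + I(-81, 6))*(√(-56733 + Q) + 93720) = ((2 - 35*140) + 0)*(√(-56733 - 1043) + 93720) = ((2 - 4900) + 0)*(√(-57776) + 93720) = (-4898 + 0)*(4*I*√3611 + 93720) = -4898*(93720 + 4*I*√3611) = -459040560 - 19592*I*√3611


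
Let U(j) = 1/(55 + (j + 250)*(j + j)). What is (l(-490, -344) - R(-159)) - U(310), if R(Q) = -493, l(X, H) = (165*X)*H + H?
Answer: 9658046702994/347255 ≈ 2.7813e+7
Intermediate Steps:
U(j) = 1/(55 + 2*j*(250 + j)) (U(j) = 1/(55 + (250 + j)*(2*j)) = 1/(55 + 2*j*(250 + j)))
l(X, H) = H + 165*H*X (l(X, H) = 165*H*X + H = H + 165*H*X)
(l(-490, -344) - R(-159)) - U(310) = (-344*(1 + 165*(-490)) - 1*(-493)) - 1/(55 + 2*310² + 500*310) = (-344*(1 - 80850) + 493) - 1/(55 + 2*96100 + 155000) = (-344*(-80849) + 493) - 1/(55 + 192200 + 155000) = (27812056 + 493) - 1/347255 = 27812549 - 1*1/347255 = 27812549 - 1/347255 = 9658046702994/347255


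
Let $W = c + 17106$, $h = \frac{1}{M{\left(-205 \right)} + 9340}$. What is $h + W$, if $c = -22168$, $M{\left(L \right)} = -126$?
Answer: $- \frac{46641267}{9214} \approx -5062.0$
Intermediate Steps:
$h = \frac{1}{9214}$ ($h = \frac{1}{-126 + 9340} = \frac{1}{9214} \approx 0.00010853$)
$W = -5062$ ($W = -22168 + 17106 = -5062$)
$h + W = \frac{1}{9214} - 5062 = - \frac{46641267}{9214}$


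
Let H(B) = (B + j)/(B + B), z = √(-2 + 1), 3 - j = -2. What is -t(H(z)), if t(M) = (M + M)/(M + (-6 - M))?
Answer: ⅙ - 5*I/6 ≈ 0.16667 - 0.83333*I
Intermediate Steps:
j = 5 (j = 3 - 1*(-2) = 3 + 2 = 5)
z = I (z = √(-1) = I ≈ 1.0*I)
H(B) = (5 + B)/(2*B) (H(B) = (B + 5)/(B + B) = (5 + B)/((2*B)) = (5 + B)*(1/(2*B)) = (5 + B)/(2*B))
t(M) = -M/3 (t(M) = (2*M)/(-6) = (2*M)*(-⅙) = -M/3)
-t(H(z)) = -(-1)*(5 + I)/(2*I)/3 = -(-1)*(-I)*(5 + I)/2/3 = -(-1)*(-I*(5 + I)/2)/3 = -I*(5 + I)/6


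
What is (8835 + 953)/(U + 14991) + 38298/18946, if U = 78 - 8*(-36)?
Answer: 386792917/145476861 ≈ 2.6588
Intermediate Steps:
U = 366 (U = 78 + 288 = 366)
(8835 + 953)/(U + 14991) + 38298/18946 = (8835 + 953)/(366 + 14991) + 38298/18946 = 9788/15357 + 38298*(1/18946) = 9788*(1/15357) + 19149/9473 = 9788/15357 + 19149/9473 = 386792917/145476861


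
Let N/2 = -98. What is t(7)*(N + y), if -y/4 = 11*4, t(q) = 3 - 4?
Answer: 372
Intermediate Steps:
t(q) = -1
y = -176 (y = -44*4 = -4*44 = -176)
N = -196 (N = 2*(-98) = -196)
t(7)*(N + y) = -(-196 - 176) = -1*(-372) = 372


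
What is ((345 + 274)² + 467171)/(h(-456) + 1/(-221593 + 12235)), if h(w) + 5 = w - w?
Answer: -178023806856/1046791 ≈ -1.7007e+5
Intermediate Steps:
h(w) = -5 (h(w) = -5 + (w - w) = -5 + 0 = -5)
((345 + 274)² + 467171)/(h(-456) + 1/(-221593 + 12235)) = ((345 + 274)² + 467171)/(-5 + 1/(-221593 + 12235)) = (619² + 467171)/(-5 + 1/(-209358)) = (383161 + 467171)/(-5 - 1/209358) = 850332/(-1046791/209358) = 850332*(-209358/1046791) = -178023806856/1046791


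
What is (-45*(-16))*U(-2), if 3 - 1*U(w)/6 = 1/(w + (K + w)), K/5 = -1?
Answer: 13440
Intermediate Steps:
K = -5 (K = 5*(-1) = -5)
U(w) = 18 - 6/(-5 + 2*w) (U(w) = 18 - 6/(w + (-5 + w)) = 18 - 6/(-5 + 2*w))
(-45*(-16))*U(-2) = (-45*(-16))*(12*(-8 + 3*(-2))/(-5 + 2*(-2))) = 720*(12*(-8 - 6)/(-5 - 4)) = 720*(12*(-14)/(-9)) = 720*(12*(-⅑)*(-14)) = 720*(56/3) = 13440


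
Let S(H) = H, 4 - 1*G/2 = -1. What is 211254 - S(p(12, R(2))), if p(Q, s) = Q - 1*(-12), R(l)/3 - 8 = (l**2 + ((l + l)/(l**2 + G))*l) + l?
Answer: 211230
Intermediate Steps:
G = 10 (G = 8 - 2*(-1) = 8 + 2 = 10)
R(l) = 24 + 3*l + 3*l**2 + 6*l**2/(10 + l**2) (R(l) = 24 + 3*((l**2 + ((l + l)/(l**2 + 10))*l) + l) = 24 + 3*((l**2 + ((2*l)/(10 + l**2))*l) + l) = 24 + 3*((l**2 + (2*l/(10 + l**2))*l) + l) = 24 + 3*((l**2 + 2*l**2/(10 + l**2)) + l) = 24 + 3*(l + l**2 + 2*l**2/(10 + l**2)) = 24 + (3*l + 3*l**2 + 6*l**2/(10 + l**2)) = 24 + 3*l + 3*l**2 + 6*l**2/(10 + l**2))
p(Q, s) = 12 + Q (p(Q, s) = Q + 12 = 12 + Q)
211254 - S(p(12, R(2))) = 211254 - (12 + 12) = 211254 - 1*24 = 211254 - 24 = 211230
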